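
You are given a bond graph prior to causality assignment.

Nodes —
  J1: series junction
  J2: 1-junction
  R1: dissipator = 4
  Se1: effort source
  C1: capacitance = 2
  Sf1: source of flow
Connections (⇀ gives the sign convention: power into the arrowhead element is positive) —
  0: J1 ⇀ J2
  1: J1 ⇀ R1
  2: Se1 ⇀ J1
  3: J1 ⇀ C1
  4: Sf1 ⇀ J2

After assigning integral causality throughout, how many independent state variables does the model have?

β2 |J1  (Se1 fixes effort; stroke away)
β4 |Sf1  (source Sf1 imposes f)
β0 |J2  (1-jn J2 has f-setter on 4)
β1 |J1  (common-f at J1 fixed by 0)
β3 |J1  (J1: bond 0 brought flow, rest push out)

1  (C1 all integral)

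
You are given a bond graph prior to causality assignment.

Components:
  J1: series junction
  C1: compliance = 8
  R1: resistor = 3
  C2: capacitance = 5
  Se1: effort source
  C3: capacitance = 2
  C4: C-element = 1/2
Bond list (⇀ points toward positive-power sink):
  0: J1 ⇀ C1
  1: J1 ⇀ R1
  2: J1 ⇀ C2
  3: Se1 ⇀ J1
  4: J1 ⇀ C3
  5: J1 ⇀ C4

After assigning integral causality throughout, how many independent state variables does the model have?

#3 |J1  (Se1: effort source, stroke at far end)
#0 |J1  (C1 outputs effort q/C1)
#2 |J1  (prefer integral on C2)
#4 |J1  (C3: C, integral causality)
#5 |J1  (C4 outputs effort q/C4)
#1 |R1  (only one flow-in slot at J1)

4  (C1, C2, C3, C4 all integral)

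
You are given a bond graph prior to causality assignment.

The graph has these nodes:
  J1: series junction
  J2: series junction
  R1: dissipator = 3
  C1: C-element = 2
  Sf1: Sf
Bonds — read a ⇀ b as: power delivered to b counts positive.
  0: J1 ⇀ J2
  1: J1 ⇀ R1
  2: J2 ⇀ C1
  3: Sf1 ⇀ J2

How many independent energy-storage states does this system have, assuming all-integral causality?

1  (C1 all integral)

bond 3 stroke at Sf1  (Sf1 fixes flow; stroke at Sf1)
bond 0 stroke at J2  (J2 flow already set via bond 3)
bond 2 stroke at J2  (J2: bond 3 brought flow, rest push out)
bond 1 stroke at J1  (1-jn J1 has f-setter on 0)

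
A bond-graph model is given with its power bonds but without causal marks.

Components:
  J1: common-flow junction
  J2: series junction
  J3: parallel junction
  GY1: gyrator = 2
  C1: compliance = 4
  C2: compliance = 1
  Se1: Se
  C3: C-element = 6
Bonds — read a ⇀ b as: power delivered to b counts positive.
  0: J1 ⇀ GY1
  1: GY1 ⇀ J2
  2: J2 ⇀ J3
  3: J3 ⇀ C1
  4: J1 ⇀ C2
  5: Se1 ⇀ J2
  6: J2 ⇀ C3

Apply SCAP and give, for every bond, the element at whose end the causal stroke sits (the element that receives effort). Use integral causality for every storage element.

b5 |J2  (Se1 (Se) sets effort on bond)
b3 |J3  (C1 outputs effort q/C1)
b2 |J2  (0-jn J3 has e-setter on 3)
b4 |J1  (C2: C, integral causality)
b0 |GY1  (J1 needs exactly one f-in)
b1 |GY1  (GY1 both-in/both-out from 0)
b6 |J2  (1-jn J2 has f-setter on 1)

β0 |GY1
β1 |GY1
β2 |J2
β3 |J3
β4 |J1
β5 |J2
β6 |J2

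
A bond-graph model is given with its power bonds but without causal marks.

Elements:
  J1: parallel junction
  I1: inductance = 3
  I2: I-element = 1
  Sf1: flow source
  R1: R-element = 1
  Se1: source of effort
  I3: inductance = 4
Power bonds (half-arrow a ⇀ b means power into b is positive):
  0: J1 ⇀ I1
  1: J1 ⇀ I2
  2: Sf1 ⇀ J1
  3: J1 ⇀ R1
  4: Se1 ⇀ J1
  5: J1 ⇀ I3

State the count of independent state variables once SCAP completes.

b2 stroke at Sf1  (Sf1: flow source, stroke at near end)
b4 stroke at J1  (Se1: effort source, stroke at far end)
b0 stroke at I1  (common-e at J1 fixed by 4)
b1 stroke at I2  (J1: bond 4 brought effort, rest push out)
b3 stroke at R1  (0-jn J1 has e-setter on 4)
b5 stroke at I3  (J1 effort already set via bond 4)

3  (I1, I2, I3 all integral)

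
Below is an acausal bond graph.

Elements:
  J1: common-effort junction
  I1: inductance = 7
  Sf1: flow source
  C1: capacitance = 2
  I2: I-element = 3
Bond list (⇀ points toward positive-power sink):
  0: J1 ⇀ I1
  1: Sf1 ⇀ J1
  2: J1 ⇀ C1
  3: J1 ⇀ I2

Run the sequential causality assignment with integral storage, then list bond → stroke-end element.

bond 0 →I1
bond 1 →Sf1
bond 2 →J1
bond 3 →I2

#1 stroke→Sf1  (Sf1: flow source, stroke at near end)
#0 stroke→I1  (I1 integral (f out))
#2 stroke→J1  (C1: C, integral causality)
#3 stroke→I2  (0-jn J1 has e-setter on 2)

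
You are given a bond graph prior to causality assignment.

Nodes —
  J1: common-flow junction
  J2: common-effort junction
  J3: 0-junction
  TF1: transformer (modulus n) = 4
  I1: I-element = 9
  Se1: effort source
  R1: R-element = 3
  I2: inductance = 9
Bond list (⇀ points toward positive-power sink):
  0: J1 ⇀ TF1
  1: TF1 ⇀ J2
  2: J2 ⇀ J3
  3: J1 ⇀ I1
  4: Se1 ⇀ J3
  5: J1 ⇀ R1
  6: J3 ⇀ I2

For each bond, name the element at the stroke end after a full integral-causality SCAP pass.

#0 →J1
#1 →TF1
#2 →J2
#3 →I1
#4 →J3
#5 →J1
#6 →I2

β4 stroke→J3  (source Se1 imposes e)
β2 stroke→J2  (common-e at J3 fixed by 4)
β6 stroke→I2  (0-jn J3 has e-setter on 4)
β1 stroke→TF1  (J2: bond 2 brought effort, rest push out)
β0 stroke→J1  (through TF1, causality passes straight; one stroke at TF1)
β3 stroke→I1  (I1: I, integral causality)
β5 stroke→J1  (common-f at J1 fixed by 3)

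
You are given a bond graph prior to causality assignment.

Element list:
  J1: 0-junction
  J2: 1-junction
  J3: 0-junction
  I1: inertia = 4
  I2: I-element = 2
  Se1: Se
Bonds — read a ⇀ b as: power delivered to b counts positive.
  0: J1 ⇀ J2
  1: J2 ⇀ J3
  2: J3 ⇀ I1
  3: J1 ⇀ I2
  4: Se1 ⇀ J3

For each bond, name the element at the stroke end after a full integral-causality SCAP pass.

β0 |J1
β1 |J2
β2 |I1
β3 |I2
β4 |J3

β4 →J3  (Se1 fixes effort; stroke away)
β1 →J2  (J3 effort already set via bond 4)
β2 →I1  (J3: bond 4 brought effort, rest push out)
β0 →J1  (closing 1-jn rule on J2)
β3 →I2  (J1 effort already set via bond 0)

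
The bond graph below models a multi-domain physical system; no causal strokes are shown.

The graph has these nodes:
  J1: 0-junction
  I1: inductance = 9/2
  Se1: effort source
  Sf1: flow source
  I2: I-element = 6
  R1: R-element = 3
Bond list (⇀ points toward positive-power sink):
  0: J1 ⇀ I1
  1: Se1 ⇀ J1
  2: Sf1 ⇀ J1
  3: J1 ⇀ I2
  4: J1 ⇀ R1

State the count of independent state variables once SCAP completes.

2  (I1, I2 all integral)

#1 |J1  (Se1 fixes effort; stroke away)
#2 |Sf1  (Sf1 fixes flow; stroke at Sf1)
#0 |I1  (J1: bond 1 brought effort, rest push out)
#3 |I2  (0-jn J1 has e-setter on 1)
#4 |R1  (J1 effort already set via bond 1)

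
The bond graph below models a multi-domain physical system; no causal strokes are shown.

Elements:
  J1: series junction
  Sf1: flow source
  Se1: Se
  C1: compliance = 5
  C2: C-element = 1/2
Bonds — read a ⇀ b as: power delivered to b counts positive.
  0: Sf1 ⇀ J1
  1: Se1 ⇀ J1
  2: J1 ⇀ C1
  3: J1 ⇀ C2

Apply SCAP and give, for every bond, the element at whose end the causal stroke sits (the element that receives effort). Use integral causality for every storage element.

β0 stroke→Sf1
β1 stroke→J1
β2 stroke→J1
β3 stroke→J1

β0 stroke at Sf1  (Sf1 fixes flow; stroke at Sf1)
β1 stroke at J1  (Se1: effort source, stroke at far end)
β2 stroke at J1  (1-jn J1 has f-setter on 0)
β3 stroke at J1  (J1 flow already set via bond 0)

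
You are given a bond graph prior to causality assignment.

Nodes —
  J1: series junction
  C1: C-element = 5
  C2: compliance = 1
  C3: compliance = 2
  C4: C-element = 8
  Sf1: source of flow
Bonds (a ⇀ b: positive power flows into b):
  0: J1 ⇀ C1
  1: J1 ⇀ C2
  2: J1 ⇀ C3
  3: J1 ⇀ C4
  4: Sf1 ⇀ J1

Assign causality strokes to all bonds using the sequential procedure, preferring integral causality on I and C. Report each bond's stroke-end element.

bond 4 stroke at Sf1  (Sf1: flow source, stroke at near end)
bond 0 stroke at J1  (J1 flow already set via bond 4)
bond 1 stroke at J1  (common-f at J1 fixed by 4)
bond 2 stroke at J1  (J1 flow already set via bond 4)
bond 3 stroke at J1  (common-f at J1 fixed by 4)

β0 |J1
β1 |J1
β2 |J1
β3 |J1
β4 |Sf1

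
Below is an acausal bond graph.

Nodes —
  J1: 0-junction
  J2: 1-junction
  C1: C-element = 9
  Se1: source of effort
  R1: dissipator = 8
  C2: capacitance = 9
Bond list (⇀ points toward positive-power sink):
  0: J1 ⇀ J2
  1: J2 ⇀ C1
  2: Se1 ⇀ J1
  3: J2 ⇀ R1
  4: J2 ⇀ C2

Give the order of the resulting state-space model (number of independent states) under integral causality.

2  (C1, C2 all integral)

b2 stroke→J1  (Se1 fixes effort; stroke away)
b0 stroke→J2  (common-e at J1 fixed by 2)
b1 stroke→J2  (C1: C, integral causality)
b4 stroke→J2  (prefer integral on C2)
b3 stroke→R1  (J2 needs exactly one f-in)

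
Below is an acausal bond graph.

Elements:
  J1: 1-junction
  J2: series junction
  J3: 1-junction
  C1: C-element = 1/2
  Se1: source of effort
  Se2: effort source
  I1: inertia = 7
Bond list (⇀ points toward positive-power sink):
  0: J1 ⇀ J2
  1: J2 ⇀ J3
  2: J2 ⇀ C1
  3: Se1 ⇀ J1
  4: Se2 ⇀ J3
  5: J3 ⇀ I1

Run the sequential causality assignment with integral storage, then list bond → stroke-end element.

#3 |J1  (source Se1 imposes e)
#4 |J3  (Se2 fixes effort; stroke away)
#0 |J2  (J1: last free bond brings flow in)
#2 |J2  (prefer integral on C1)
#1 |J3  (closing 1-jn rule on J2)
#5 |I1  (J3 needs exactly one f-in)

β0 stroke at J2
β1 stroke at J3
β2 stroke at J2
β3 stroke at J1
β4 stroke at J3
β5 stroke at I1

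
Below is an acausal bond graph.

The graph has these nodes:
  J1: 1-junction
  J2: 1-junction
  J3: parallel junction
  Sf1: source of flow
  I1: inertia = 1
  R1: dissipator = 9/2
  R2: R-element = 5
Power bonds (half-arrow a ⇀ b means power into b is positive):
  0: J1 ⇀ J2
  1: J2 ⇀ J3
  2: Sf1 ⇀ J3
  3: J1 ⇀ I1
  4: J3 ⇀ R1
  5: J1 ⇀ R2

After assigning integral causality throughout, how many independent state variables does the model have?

1  (I1 all integral)

bond 2 |Sf1  (Sf1 fixes flow; stroke at Sf1)
bond 3 |I1  (prefer integral on I1)
bond 0 |J1  (common-f at J1 fixed by 3)
bond 5 |J1  (common-f at J1 fixed by 3)
bond 1 |J2  (J2: bond 0 brought flow, rest push out)
bond 4 |J3  (closing 0-jn rule on J3)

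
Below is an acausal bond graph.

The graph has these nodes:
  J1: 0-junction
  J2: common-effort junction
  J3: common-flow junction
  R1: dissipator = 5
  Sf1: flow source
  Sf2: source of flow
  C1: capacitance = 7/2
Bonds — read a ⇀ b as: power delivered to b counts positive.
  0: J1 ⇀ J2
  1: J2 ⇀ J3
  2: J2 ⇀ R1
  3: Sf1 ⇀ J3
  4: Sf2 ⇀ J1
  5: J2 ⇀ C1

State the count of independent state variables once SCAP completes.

1  (C1 all integral)

bond 3 →Sf1  (Sf1: flow source, stroke at near end)
bond 4 →Sf2  (Sf2 fixes flow; stroke at Sf2)
bond 0 →J1  (closing 0-jn rule on J1)
bond 1 →J3  (J3: bond 3 brought flow, rest push out)
bond 5 →J2  (C1: C, integral causality)
bond 2 →R1  (J2: bond 5 brought effort, rest push out)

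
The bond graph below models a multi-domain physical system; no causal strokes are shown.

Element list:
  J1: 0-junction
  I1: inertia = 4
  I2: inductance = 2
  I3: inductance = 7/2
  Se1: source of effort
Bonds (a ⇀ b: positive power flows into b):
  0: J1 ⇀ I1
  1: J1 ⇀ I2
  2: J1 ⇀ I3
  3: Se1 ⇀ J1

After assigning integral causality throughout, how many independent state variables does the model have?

3  (I1, I2, I3 all integral)

bond 3 stroke at J1  (Se1 (Se) sets effort on bond)
bond 0 stroke at I1  (0-jn J1 has e-setter on 3)
bond 1 stroke at I2  (J1 effort already set via bond 3)
bond 2 stroke at I3  (J1: bond 3 brought effort, rest push out)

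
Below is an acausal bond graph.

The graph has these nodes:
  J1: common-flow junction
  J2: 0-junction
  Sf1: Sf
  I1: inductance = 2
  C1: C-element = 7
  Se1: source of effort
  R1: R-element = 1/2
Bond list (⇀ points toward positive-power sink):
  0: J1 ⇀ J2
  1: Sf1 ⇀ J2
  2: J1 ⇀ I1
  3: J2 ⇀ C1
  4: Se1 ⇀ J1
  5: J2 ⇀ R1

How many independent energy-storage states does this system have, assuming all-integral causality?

2  (C1, I1 all integral)

#1 stroke→Sf1  (Sf1: flow source, stroke at near end)
#4 stroke→J1  (Se1 (Se) sets effort on bond)
#2 stroke→I1  (I1 outputs flow p/I1)
#0 stroke→J1  (1-jn J1 has f-setter on 2)
#3 stroke→J2  (C1 integral (e out))
#5 stroke→R1  (J2 effort already set via bond 3)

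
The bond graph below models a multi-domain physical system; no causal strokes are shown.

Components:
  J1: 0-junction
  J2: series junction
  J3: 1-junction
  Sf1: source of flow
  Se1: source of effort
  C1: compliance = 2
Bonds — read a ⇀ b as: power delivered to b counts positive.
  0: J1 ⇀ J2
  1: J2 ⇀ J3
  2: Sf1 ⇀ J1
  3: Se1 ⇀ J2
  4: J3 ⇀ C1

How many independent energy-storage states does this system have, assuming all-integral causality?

β2 |Sf1  (Sf1 (Sf) sets flow on bond)
β3 |J2  (Se1 (Se) sets effort on bond)
β0 |J1  (only one effort-in slot at J1)
β1 |J2  (common-f at J2 fixed by 0)
β4 |J3  (common-f at J3 fixed by 1)

1  (C1 all integral)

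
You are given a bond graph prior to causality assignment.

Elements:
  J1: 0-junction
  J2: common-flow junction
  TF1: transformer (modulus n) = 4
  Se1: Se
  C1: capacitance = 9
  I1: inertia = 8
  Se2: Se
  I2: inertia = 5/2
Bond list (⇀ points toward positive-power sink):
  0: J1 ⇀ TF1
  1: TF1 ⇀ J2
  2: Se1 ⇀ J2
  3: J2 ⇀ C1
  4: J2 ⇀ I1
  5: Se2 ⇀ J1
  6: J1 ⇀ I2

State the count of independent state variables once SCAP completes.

#2 |J2  (Se1 (Se) sets effort on bond)
#5 |J1  (source Se2 imposes e)
#0 |TF1  (0-jn J1 has e-setter on 5)
#6 |I2  (common-e at J1 fixed by 5)
#1 |J2  (through TF1, causality passes straight; one stroke at TF1)
#3 |J2  (C1: C, integral causality)
#4 |I1  (only one flow-in slot at J2)

3  (C1, I1, I2 all integral)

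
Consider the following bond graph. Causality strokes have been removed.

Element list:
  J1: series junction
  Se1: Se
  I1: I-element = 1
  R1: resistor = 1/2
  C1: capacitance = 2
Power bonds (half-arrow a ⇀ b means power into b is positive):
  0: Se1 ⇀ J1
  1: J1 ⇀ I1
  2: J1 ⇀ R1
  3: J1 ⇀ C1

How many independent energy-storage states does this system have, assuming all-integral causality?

bond 0 stroke at J1  (Se1 fixes effort; stroke away)
bond 1 stroke at I1  (I1 outputs flow p/I1)
bond 2 stroke at J1  (J1 flow already set via bond 1)
bond 3 stroke at J1  (J1: bond 1 brought flow, rest push out)

2  (C1, I1 all integral)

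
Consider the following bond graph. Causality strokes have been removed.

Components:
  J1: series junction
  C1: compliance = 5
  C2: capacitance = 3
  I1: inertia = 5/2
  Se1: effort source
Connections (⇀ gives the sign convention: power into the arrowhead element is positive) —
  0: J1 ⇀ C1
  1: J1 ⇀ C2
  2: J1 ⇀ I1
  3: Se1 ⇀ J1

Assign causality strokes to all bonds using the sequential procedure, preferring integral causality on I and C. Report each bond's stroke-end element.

b0 stroke→J1
b1 stroke→J1
b2 stroke→I1
b3 stroke→J1

#3 stroke→J1  (Se1 fixes effort; stroke away)
#0 stroke→J1  (C1 integral (e out))
#1 stroke→J1  (C2 integral (e out))
#2 stroke→I1  (J1: last free bond brings flow in)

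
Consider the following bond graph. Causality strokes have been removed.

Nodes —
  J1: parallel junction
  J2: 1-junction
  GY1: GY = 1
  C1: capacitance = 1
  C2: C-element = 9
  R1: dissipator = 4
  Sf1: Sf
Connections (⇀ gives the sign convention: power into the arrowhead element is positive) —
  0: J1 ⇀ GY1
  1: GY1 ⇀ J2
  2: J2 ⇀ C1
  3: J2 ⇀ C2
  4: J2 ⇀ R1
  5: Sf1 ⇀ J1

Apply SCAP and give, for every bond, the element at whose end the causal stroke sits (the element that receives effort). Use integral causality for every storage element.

b0 →J1
b1 →J2
b2 →J2
b3 →J2
b4 →R1
b5 →Sf1

#5 →Sf1  (Sf1 (Sf) sets flow on bond)
#0 →J1  (closing 0-jn rule on J1)
#1 →J2  (GY1: gyrator matches bond 0)
#2 →J2  (C1: C, integral causality)
#3 →J2  (C2: C, integral causality)
#4 →R1  (only one flow-in slot at J2)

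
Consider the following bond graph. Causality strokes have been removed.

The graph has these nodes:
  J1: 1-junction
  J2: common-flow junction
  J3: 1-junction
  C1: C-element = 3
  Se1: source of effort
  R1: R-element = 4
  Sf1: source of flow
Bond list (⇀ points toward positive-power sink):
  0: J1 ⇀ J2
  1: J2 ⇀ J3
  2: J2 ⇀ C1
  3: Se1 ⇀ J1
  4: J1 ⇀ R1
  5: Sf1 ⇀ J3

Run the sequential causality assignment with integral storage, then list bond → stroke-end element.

#0 stroke at J2
#1 stroke at J3
#2 stroke at J2
#3 stroke at J1
#4 stroke at J1
#5 stroke at Sf1

β3 stroke→J1  (Se1 fixes effort; stroke away)
β5 stroke→Sf1  (Sf1 fixes flow; stroke at Sf1)
β1 stroke→J3  (J3: bond 5 brought flow, rest push out)
β0 stroke→J2  (J2 flow already set via bond 1)
β2 stroke→J2  (common-f at J2 fixed by 1)
β4 stroke→J1  (common-f at J1 fixed by 0)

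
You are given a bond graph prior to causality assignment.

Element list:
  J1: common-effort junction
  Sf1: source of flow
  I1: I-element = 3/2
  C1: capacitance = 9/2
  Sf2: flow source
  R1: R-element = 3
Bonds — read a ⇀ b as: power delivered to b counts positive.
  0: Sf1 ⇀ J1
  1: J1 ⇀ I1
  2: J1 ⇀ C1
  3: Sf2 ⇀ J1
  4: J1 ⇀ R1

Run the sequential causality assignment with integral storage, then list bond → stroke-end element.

bond 0 stroke→Sf1  (Sf1: flow source, stroke at near end)
bond 3 stroke→Sf2  (source Sf2 imposes f)
bond 1 stroke→I1  (I1 outputs flow p/I1)
bond 2 stroke→J1  (prefer integral on C1)
bond 4 stroke→R1  (common-e at J1 fixed by 2)

β0 |Sf1
β1 |I1
β2 |J1
β3 |Sf2
β4 |R1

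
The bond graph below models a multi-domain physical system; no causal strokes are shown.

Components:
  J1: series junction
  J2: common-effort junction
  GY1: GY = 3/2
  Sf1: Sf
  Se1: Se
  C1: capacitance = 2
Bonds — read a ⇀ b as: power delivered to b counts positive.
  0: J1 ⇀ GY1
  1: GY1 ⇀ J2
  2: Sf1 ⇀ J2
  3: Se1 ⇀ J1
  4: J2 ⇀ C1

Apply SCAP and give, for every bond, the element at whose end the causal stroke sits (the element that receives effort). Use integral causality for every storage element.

β2 →Sf1  (source Sf1 imposes f)
β3 →J1  (source Se1 imposes e)
β0 →GY1  (closing 1-jn rule on J1)
β1 →GY1  (through GY1, causality inverts; strokes same side of GY1)
β4 →J2  (closing 0-jn rule on J2)

#0 |GY1
#1 |GY1
#2 |Sf1
#3 |J1
#4 |J2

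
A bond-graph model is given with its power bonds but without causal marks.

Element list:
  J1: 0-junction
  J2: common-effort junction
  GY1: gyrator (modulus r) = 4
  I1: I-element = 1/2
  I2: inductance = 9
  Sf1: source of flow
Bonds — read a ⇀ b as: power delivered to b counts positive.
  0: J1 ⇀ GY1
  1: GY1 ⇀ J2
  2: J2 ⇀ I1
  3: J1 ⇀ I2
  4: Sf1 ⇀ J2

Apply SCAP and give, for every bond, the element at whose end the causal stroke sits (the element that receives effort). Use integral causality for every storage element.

b0 stroke at J1
b1 stroke at J2
b2 stroke at I1
b3 stroke at I2
b4 stroke at Sf1

bond 4 →Sf1  (Sf1 (Sf) sets flow on bond)
bond 2 →I1  (I1: I, integral causality)
bond 1 →J2  (J2 needs exactly one e-in)
bond 0 →J1  (GY GY1: same side as bond 1)
bond 3 →I2  (J1: bond 0 brought effort, rest push out)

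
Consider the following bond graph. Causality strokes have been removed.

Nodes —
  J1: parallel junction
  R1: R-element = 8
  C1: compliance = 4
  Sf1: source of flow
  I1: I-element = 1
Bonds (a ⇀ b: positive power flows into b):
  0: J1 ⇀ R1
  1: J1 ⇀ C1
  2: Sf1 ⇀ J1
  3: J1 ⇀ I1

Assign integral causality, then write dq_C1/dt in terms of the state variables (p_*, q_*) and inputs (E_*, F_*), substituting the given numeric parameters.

dq_C1/dt = F_Sf1 - p_I1 - q_C1/32

β2 →Sf1  (source Sf1 imposes f)
β1 →J1  (C1 outputs effort q/C1)
β0 →R1  (J1 effort already set via bond 1)
β3 →I1  (J1: bond 1 brought effort, rest push out)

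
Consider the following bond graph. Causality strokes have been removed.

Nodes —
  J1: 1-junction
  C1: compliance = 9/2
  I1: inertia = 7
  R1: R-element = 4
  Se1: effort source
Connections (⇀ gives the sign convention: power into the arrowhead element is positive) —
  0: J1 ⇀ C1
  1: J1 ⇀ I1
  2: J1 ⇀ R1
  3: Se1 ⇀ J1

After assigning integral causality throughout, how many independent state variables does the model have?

b3 →J1  (Se1 (Se) sets effort on bond)
b0 →J1  (C1: C, integral causality)
b1 →I1  (I1 integral (f out))
b2 →J1  (J1 flow already set via bond 1)

2  (C1, I1 all integral)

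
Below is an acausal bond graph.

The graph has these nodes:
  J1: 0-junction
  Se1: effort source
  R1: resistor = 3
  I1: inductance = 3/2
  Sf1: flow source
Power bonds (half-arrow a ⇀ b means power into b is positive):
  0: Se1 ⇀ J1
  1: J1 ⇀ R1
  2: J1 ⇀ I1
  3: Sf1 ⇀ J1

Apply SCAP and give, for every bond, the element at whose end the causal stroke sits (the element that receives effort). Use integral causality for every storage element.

#0 stroke at J1
#1 stroke at R1
#2 stroke at I1
#3 stroke at Sf1

bond 0 stroke→J1  (source Se1 imposes e)
bond 3 stroke→Sf1  (Sf1 (Sf) sets flow on bond)
bond 1 stroke→R1  (common-e at J1 fixed by 0)
bond 2 stroke→I1  (0-jn J1 has e-setter on 0)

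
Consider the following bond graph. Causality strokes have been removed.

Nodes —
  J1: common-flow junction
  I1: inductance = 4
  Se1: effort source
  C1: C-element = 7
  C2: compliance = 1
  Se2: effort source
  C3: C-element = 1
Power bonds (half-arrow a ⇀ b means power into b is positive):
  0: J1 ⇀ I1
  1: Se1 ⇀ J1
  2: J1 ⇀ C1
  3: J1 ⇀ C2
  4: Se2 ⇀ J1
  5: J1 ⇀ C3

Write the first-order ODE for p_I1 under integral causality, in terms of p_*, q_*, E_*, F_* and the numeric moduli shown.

#1 stroke at J1  (Se1: effort source, stroke at far end)
#4 stroke at J1  (Se2 (Se) sets effort on bond)
#0 stroke at I1  (I1: I, integral causality)
#2 stroke at J1  (common-f at J1 fixed by 0)
#3 stroke at J1  (J1: bond 0 brought flow, rest push out)
#5 stroke at J1  (1-jn J1 has f-setter on 0)

dp_I1/dt = E_Se1 + E_Se2 - q_C1/7 - q_C2 - q_C3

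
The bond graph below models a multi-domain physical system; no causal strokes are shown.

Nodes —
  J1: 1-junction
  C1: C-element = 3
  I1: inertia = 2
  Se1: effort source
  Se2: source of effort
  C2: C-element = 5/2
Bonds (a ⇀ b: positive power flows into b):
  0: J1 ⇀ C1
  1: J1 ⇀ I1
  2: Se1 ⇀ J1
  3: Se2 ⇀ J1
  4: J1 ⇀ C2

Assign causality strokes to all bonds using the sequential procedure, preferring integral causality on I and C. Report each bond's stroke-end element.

b2 stroke→J1  (Se1: effort source, stroke at far end)
b3 stroke→J1  (Se2 (Se) sets effort on bond)
b0 stroke→J1  (C1: C, integral causality)
b1 stroke→I1  (I1 outputs flow p/I1)
b4 stroke→J1  (common-f at J1 fixed by 1)

b0 |J1
b1 |I1
b2 |J1
b3 |J1
b4 |J1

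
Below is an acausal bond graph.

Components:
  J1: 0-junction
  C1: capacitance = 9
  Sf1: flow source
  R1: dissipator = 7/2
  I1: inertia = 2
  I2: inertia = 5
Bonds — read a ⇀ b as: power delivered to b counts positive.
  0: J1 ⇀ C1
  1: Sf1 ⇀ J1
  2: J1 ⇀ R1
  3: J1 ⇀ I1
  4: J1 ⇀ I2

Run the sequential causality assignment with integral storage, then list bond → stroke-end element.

bond 1 |Sf1  (Sf1 (Sf) sets flow on bond)
bond 0 |J1  (C1 integral (e out))
bond 2 |R1  (J1 effort already set via bond 0)
bond 3 |I1  (J1: bond 0 brought effort, rest push out)
bond 4 |I2  (0-jn J1 has e-setter on 0)

#0 stroke at J1
#1 stroke at Sf1
#2 stroke at R1
#3 stroke at I1
#4 stroke at I2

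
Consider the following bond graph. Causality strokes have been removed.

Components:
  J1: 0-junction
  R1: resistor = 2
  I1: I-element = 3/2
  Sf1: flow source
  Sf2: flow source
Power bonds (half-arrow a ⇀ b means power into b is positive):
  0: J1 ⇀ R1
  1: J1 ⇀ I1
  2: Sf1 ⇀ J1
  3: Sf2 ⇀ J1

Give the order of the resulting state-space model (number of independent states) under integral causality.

bond 2 →Sf1  (Sf1 fixes flow; stroke at Sf1)
bond 3 →Sf2  (source Sf2 imposes f)
bond 1 →I1  (I1 integral (f out))
bond 0 →J1  (J1: last free bond brings effort in)

1  (I1 all integral)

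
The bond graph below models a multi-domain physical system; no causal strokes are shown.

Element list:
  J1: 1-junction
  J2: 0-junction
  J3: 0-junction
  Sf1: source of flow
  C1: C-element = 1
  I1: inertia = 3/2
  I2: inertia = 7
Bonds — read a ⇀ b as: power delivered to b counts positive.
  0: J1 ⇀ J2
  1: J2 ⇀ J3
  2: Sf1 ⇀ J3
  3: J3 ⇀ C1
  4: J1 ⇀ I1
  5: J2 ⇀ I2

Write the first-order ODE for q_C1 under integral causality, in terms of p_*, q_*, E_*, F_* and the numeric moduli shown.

b2 stroke at Sf1  (Sf1 fixes flow; stroke at Sf1)
b3 stroke at J3  (C1: C, integral causality)
b1 stroke at J2  (common-e at J3 fixed by 3)
b0 stroke at J1  (0-jn J2 has e-setter on 1)
b5 stroke at I2  (J2: bond 1 brought effort, rest push out)
b4 stroke at I1  (closing 1-jn rule on J1)

dq_C1/dt = F_Sf1 + 2*p_I1/3 - p_I2/7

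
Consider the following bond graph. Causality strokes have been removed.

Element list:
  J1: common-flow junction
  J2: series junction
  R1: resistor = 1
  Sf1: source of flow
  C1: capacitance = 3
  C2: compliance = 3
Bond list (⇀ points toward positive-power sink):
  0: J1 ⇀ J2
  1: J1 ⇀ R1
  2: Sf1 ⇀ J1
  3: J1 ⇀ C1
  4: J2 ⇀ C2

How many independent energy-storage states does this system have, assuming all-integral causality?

2  (C1, C2 all integral)

bond 2 →Sf1  (source Sf1 imposes f)
bond 0 →J1  (common-f at J1 fixed by 2)
bond 1 →J1  (J1: bond 2 brought flow, rest push out)
bond 3 →J1  (1-jn J1 has f-setter on 2)
bond 4 →J2  (common-f at J2 fixed by 0)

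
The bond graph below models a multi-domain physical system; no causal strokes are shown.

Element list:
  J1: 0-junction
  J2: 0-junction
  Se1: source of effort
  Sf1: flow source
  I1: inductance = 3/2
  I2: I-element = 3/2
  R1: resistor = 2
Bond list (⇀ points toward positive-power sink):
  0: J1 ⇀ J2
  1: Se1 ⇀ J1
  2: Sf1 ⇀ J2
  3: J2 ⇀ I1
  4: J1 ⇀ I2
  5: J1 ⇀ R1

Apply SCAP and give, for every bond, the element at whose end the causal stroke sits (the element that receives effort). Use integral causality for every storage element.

b0 stroke→J2
b1 stroke→J1
b2 stroke→Sf1
b3 stroke→I1
b4 stroke→I2
b5 stroke→R1

bond 1 stroke at J1  (Se1 fixes effort; stroke away)
bond 2 stroke at Sf1  (Sf1 (Sf) sets flow on bond)
bond 0 stroke at J2  (J1: bond 1 brought effort, rest push out)
bond 4 stroke at I2  (common-e at J1 fixed by 1)
bond 5 stroke at R1  (0-jn J1 has e-setter on 1)
bond 3 stroke at I1  (0-jn J2 has e-setter on 0)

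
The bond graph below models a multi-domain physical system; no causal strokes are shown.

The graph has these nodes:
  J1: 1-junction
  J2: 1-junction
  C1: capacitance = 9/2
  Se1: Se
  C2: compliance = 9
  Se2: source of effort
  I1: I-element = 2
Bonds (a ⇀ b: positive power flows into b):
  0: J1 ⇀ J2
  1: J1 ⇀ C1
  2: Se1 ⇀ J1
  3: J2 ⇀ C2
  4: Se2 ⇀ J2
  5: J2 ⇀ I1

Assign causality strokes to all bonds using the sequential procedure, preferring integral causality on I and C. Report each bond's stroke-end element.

#0 stroke at J2
#1 stroke at J1
#2 stroke at J1
#3 stroke at J2
#4 stroke at J2
#5 stroke at I1

bond 2 stroke at J1  (Se1 fixes effort; stroke away)
bond 4 stroke at J2  (source Se2 imposes e)
bond 1 stroke at J1  (C1 outputs effort q/C1)
bond 0 stroke at J2  (only one flow-in slot at J1)
bond 3 stroke at J2  (C2: C, integral causality)
bond 5 stroke at I1  (closing 1-jn rule on J2)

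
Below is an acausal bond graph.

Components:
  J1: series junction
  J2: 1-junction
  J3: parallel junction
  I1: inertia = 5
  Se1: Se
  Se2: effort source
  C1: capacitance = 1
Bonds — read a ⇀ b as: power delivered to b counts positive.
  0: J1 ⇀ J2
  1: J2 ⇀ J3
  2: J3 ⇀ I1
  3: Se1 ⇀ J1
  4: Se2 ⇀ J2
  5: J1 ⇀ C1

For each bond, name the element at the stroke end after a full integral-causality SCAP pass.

β0 →J2
β1 →J3
β2 →I1
β3 →J1
β4 →J2
β5 →J1

bond 3 →J1  (Se1 (Se) sets effort on bond)
bond 4 →J2  (Se2 (Se) sets effort on bond)
bond 2 →I1  (I1: I, integral causality)
bond 1 →J3  (closing 0-jn rule on J3)
bond 0 →J2  (1-jn J2 has f-setter on 1)
bond 5 →J1  (1-jn J1 has f-setter on 0)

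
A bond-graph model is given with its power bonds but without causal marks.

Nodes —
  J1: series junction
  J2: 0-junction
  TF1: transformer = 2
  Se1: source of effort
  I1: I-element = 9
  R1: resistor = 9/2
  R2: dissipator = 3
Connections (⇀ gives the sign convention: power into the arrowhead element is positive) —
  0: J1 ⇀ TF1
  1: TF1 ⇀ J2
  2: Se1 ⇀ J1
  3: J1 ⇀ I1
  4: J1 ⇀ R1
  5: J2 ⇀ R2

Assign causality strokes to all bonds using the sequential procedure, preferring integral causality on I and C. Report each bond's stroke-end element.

b2 stroke→J1  (Se1 fixes effort; stroke away)
b3 stroke→I1  (prefer integral on I1)
b0 stroke→J1  (common-f at J1 fixed by 3)
b4 stroke→J1  (1-jn J1 has f-setter on 3)
b1 stroke→TF1  (through TF1, causality passes straight; one stroke at TF1)
b5 stroke→J2  (J2: last free bond brings effort in)

bond 0 stroke at J1
bond 1 stroke at TF1
bond 2 stroke at J1
bond 3 stroke at I1
bond 4 stroke at J1
bond 5 stroke at J2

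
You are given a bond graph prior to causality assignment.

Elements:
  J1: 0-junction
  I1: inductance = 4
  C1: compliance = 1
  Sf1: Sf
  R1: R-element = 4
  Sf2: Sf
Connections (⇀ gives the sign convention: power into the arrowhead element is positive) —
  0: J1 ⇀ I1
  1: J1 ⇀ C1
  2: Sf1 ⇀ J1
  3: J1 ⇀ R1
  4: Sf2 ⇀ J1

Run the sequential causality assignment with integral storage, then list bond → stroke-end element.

bond 2 stroke at Sf1  (Sf1 fixes flow; stroke at Sf1)
bond 4 stroke at Sf2  (Sf2 fixes flow; stroke at Sf2)
bond 0 stroke at I1  (I1: I, integral causality)
bond 1 stroke at J1  (C1 outputs effort q/C1)
bond 3 stroke at R1  (0-jn J1 has e-setter on 1)

bond 0 stroke at I1
bond 1 stroke at J1
bond 2 stroke at Sf1
bond 3 stroke at R1
bond 4 stroke at Sf2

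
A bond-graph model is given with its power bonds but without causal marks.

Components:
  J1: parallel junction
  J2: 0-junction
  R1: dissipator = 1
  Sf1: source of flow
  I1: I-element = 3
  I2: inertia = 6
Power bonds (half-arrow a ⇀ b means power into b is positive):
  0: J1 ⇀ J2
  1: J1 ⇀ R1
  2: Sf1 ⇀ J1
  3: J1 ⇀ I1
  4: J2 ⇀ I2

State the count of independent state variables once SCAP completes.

b2 |Sf1  (source Sf1 imposes f)
b3 |I1  (I1 integral (f out))
b4 |I2  (I2: I, integral causality)
b0 |J2  (closing 0-jn rule on J2)
b1 |J1  (only one effort-in slot at J1)

2  (I1, I2 all integral)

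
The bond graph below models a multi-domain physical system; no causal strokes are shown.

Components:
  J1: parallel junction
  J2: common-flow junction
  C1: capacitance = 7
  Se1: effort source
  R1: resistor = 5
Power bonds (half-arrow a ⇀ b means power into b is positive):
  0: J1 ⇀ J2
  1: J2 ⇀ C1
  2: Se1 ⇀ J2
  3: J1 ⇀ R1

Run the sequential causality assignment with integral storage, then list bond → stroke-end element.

bond 0 |J1
bond 1 |J2
bond 2 |J2
bond 3 |R1

bond 2 |J2  (Se1 fixes effort; stroke away)
bond 1 |J2  (prefer integral on C1)
bond 0 |J1  (closing 1-jn rule on J2)
bond 3 |R1  (J1 effort already set via bond 0)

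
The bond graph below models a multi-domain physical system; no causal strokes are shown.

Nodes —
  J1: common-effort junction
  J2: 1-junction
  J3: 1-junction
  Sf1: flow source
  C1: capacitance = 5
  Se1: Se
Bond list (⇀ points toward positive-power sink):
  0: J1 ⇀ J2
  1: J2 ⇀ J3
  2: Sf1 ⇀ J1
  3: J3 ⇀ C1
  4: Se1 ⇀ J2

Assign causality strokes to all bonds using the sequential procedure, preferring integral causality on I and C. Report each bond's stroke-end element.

#0 stroke→J1
#1 stroke→J2
#2 stroke→Sf1
#3 stroke→J3
#4 stroke→J2

bond 2 stroke→Sf1  (Sf1 (Sf) sets flow on bond)
bond 4 stroke→J2  (Se1 (Se) sets effort on bond)
bond 0 stroke→J1  (closing 0-jn rule on J1)
bond 1 stroke→J2  (1-jn J2 has f-setter on 0)
bond 3 stroke→J3  (1-jn J3 has f-setter on 1)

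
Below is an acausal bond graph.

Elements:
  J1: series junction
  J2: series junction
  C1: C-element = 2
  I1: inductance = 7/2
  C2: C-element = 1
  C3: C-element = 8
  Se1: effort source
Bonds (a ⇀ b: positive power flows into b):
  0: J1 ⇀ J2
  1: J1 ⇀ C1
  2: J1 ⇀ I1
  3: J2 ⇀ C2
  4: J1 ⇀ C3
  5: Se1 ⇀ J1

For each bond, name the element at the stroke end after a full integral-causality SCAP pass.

#5 →J1  (Se1 fixes effort; stroke away)
#1 →J1  (C1 integral (e out))
#2 →I1  (I1 outputs flow p/I1)
#0 →J1  (J1 flow already set via bond 2)
#4 →J1  (1-jn J1 has f-setter on 2)
#3 →J2  (J2: bond 0 brought flow, rest push out)

#0 stroke→J1
#1 stroke→J1
#2 stroke→I1
#3 stroke→J2
#4 stroke→J1
#5 stroke→J1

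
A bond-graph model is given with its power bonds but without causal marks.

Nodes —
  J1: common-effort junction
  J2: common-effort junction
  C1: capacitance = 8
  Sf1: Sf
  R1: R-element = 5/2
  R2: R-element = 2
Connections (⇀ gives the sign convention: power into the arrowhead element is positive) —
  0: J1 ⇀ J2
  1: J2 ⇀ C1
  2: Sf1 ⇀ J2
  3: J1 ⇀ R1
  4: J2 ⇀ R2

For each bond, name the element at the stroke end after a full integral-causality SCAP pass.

bond 2 →Sf1  (source Sf1 imposes f)
bond 1 →J2  (C1: C, integral causality)
bond 0 →J1  (J2: bond 1 brought effort, rest push out)
bond 4 →R2  (0-jn J2 has e-setter on 1)
bond 3 →R1  (J1: bond 0 brought effort, rest push out)

bond 0 stroke→J1
bond 1 stroke→J2
bond 2 stroke→Sf1
bond 3 stroke→R1
bond 4 stroke→R2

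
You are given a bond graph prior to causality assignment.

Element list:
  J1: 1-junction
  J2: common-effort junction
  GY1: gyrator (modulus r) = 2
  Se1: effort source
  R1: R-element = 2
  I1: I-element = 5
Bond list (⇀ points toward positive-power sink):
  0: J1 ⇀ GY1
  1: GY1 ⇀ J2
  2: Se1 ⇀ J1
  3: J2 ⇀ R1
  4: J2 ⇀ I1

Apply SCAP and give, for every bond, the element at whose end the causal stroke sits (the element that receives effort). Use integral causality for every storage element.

#0 →GY1
#1 →GY1
#2 →J1
#3 →J2
#4 →I1

b2 |J1  (Se1 (Se) sets effort on bond)
b0 |GY1  (only one flow-in slot at J1)
b1 |GY1  (GY1: gyrator matches bond 0)
b4 |I1  (prefer integral on I1)
b3 |J2  (J2: last free bond brings effort in)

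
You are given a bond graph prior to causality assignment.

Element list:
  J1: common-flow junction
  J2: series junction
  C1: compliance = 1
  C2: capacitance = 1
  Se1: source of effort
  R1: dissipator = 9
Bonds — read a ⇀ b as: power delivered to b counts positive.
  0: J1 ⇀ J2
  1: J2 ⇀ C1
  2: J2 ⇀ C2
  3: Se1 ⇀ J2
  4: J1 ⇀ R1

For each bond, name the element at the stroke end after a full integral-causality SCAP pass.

b3 stroke→J2  (Se1: effort source, stroke at far end)
b1 stroke→J2  (C1 integral (e out))
b2 stroke→J2  (C2 outputs effort q/C2)
b0 stroke→J1  (J2: last free bond brings flow in)
b4 stroke→R1  (only one flow-in slot at J1)

bond 0 |J1
bond 1 |J2
bond 2 |J2
bond 3 |J2
bond 4 |R1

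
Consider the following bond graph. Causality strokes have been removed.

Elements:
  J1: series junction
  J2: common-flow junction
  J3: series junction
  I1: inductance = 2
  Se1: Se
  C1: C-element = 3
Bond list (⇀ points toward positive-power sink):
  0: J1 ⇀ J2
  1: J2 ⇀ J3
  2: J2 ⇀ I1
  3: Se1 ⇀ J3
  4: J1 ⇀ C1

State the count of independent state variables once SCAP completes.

2  (C1, I1 all integral)

bond 3 stroke at J3  (Se1: effort source, stroke at far end)
bond 1 stroke at J2  (J3: last free bond brings flow in)
bond 2 stroke at I1  (prefer integral on I1)
bond 0 stroke at J2  (common-f at J2 fixed by 2)
bond 4 stroke at J1  (J1 flow already set via bond 0)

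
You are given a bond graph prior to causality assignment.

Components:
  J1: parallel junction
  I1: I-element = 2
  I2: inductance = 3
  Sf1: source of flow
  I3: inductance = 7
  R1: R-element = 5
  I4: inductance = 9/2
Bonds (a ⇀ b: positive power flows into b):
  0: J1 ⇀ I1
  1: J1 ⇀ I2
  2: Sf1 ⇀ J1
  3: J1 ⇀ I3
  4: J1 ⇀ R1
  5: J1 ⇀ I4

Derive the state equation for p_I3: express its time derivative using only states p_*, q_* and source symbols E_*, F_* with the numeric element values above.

β2 stroke→Sf1  (Sf1 fixes flow; stroke at Sf1)
β0 stroke→I1  (I1: I, integral causality)
β1 stroke→I2  (prefer integral on I2)
β3 stroke→I3  (I3: I, integral causality)
β5 stroke→I4  (I4 integral (f out))
β4 stroke→J1  (J1 needs exactly one e-in)

dp_I3/dt = 5*F_Sf1 - 5*p_I1/2 - 5*p_I2/3 - 5*p_I3/7 - 10*p_I4/9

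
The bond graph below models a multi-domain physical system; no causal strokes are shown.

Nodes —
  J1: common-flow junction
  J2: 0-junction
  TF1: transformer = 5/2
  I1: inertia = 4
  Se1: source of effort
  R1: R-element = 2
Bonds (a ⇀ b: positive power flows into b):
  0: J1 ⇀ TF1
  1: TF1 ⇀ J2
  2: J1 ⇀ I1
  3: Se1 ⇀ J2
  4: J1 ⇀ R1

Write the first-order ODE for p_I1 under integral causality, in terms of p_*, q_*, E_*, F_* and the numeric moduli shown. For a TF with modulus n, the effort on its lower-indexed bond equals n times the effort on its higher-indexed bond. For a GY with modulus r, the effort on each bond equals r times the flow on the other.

dp_I1/dt = -5*E_Se1/2 - p_I1/2

β3 |J2  (Se1: effort source, stroke at far end)
β1 |TF1  (J2 effort already set via bond 3)
β0 |J1  (TF TF1: opposite of bond 1)
β2 |I1  (I1: I, integral causality)
β4 |J1  (1-jn J1 has f-setter on 2)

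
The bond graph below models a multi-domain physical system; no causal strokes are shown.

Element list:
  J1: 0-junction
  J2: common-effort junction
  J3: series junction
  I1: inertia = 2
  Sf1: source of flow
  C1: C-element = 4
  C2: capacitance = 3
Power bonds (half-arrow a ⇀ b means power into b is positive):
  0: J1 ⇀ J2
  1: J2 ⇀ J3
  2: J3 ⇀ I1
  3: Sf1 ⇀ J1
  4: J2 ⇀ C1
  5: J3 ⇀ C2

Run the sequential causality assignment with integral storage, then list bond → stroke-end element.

β0 stroke→J1
β1 stroke→J3
β2 stroke→I1
β3 stroke→Sf1
β4 stroke→J2
β5 stroke→J3

β3 stroke→Sf1  (Sf1 fixes flow; stroke at Sf1)
β0 stroke→J1  (closing 0-jn rule on J1)
β2 stroke→I1  (I1: I, integral causality)
β1 stroke→J3  (J3: bond 2 brought flow, rest push out)
β5 stroke→J3  (common-f at J3 fixed by 2)
β4 stroke→J2  (J2: last free bond brings effort in)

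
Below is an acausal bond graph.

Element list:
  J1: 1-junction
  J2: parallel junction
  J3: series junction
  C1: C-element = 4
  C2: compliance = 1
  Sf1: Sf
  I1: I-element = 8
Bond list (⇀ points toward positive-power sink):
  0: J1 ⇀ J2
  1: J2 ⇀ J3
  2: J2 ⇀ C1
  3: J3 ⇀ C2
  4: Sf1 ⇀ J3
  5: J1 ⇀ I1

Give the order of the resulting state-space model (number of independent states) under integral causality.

bond 4 |Sf1  (Sf1 fixes flow; stroke at Sf1)
bond 1 |J3  (1-jn J3 has f-setter on 4)
bond 3 |J3  (common-f at J3 fixed by 4)
bond 2 |J2  (C1 integral (e out))
bond 0 |J1  (J2: bond 2 brought effort, rest push out)
bond 5 |I1  (J1 needs exactly one f-in)

3  (C1, C2, I1 all integral)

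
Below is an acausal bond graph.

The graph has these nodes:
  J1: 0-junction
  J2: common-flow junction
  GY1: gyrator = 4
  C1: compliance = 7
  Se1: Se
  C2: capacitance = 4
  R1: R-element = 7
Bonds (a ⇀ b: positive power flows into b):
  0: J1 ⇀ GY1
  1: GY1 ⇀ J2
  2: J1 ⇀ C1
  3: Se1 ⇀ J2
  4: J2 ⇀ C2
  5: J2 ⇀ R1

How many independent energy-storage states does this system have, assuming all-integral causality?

2  (C1, C2 all integral)

β3 →J2  (Se1 (Se) sets effort on bond)
β2 →J1  (C1 outputs effort q/C1)
β0 →GY1  (common-e at J1 fixed by 2)
β1 →GY1  (GY1: gyrator matches bond 0)
β4 →J2  (1-jn J2 has f-setter on 1)
β5 →J2  (1-jn J2 has f-setter on 1)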